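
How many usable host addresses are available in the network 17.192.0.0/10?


Host bits = 32 - 10 = 22
Total addresses = 2^22 = 4194304
Usable = total - 2 (network and broadcast)
Usable hosts: 4194302


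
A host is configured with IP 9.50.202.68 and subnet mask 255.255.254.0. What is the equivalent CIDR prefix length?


Binary: 11111111.11111111.11111110.00000000
Count leading 1s
Prefix: /23


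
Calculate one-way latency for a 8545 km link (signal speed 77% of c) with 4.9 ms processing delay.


Speed = 0.77 * 3e5 km/s = 231000 km/s
Propagation delay = 8545 / 231000 = 0.037 s = 36.9913 ms
Processing delay = 4.9 ms
Total one-way latency = 41.8913 ms


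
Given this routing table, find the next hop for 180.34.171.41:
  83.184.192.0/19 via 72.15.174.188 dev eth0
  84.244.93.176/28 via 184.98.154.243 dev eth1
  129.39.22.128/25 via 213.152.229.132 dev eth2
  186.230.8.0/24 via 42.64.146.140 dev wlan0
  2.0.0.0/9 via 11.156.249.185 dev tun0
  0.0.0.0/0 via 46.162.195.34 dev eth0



Longest prefix match for 180.34.171.41:
  /19 83.184.192.0: no
  /28 84.244.93.176: no
  /25 129.39.22.128: no
  /24 186.230.8.0: no
  /9 2.0.0.0: no
  /0 0.0.0.0: MATCH
Selected: next-hop 46.162.195.34 via eth0 (matched /0)


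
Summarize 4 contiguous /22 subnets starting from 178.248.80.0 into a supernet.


Original prefix: /22
Number of subnets: 4 = 2^2
New prefix = 22 - 2 = 20
Supernet: 178.248.80.0/20


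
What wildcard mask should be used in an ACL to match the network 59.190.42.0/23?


Subnet mask: 255.255.254.0
Wildcard = 255.255.255.255 - subnet mask
255 - 255 = 0
255 - 255 = 0
255 - 254 = 1
255 - 0 = 255
Wildcard: 0.0.1.255


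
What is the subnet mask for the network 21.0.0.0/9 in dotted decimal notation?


/9 means 9 network bits, 23 host bits
Binary: 11111111100000000000000000000000
Mask: 255.128.0.0


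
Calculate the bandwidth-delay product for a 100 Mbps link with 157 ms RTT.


BDP = bandwidth * RTT
= 100 Mbps * 157 ms
= 100 * 1e6 * 157 / 1000 bits
= 15700000 bits
= 1962500 bytes
= 1916.5039 KB
BDP = 15700000 bits (1962500 bytes)


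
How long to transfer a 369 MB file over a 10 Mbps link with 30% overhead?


Effective throughput = 10 * (1 - 30/100) = 7 Mbps
File size in Mb = 369 * 8 = 2952 Mb
Time = 2952 / 7
Time = 421.7143 seconds


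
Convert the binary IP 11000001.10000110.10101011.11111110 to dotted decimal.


11000001 = 193
10000110 = 134
10101011 = 171
11111110 = 254
IP: 193.134.171.254


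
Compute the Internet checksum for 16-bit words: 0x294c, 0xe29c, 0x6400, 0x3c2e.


Sum all words (with carry folding):
+ 0x294c = 0x294c
+ 0xe29c = 0x0be9
+ 0x6400 = 0x6fe9
+ 0x3c2e = 0xac17
One's complement: ~0xac17
Checksum = 0x53e8


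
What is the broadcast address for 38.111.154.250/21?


Network: 38.111.152.0/21
Host bits = 11
Set all host bits to 1:
Broadcast: 38.111.159.255


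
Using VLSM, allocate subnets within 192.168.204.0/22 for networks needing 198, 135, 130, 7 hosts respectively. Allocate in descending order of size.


198 hosts -> /24 (254 usable): 192.168.204.0/24
135 hosts -> /24 (254 usable): 192.168.205.0/24
130 hosts -> /24 (254 usable): 192.168.206.0/24
7 hosts -> /28 (14 usable): 192.168.207.0/28
Allocation: 192.168.204.0/24 (198 hosts, 254 usable); 192.168.205.0/24 (135 hosts, 254 usable); 192.168.206.0/24 (130 hosts, 254 usable); 192.168.207.0/28 (7 hosts, 14 usable)


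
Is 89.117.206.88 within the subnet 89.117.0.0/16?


Subnet network: 89.117.0.0
Test IP AND mask: 89.117.0.0
Yes, 89.117.206.88 is in 89.117.0.0/16


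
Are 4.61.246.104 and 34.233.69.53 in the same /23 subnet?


Mask: 255.255.254.0
4.61.246.104 AND mask = 4.61.246.0
34.233.69.53 AND mask = 34.233.68.0
No, different subnets (4.61.246.0 vs 34.233.68.0)


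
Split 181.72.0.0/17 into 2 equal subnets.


New prefix = 17 + 1 = 18
Each subnet has 16384 addresses
  181.72.0.0/18
  181.72.64.0/18
Subnets: 181.72.0.0/18, 181.72.64.0/18


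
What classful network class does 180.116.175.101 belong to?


First octet: 180
Binary: 10110100
10xxxxxx -> Class B (128-191)
Class B, default mask 255.255.0.0 (/16)


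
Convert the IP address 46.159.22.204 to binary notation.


46 = 00101110
159 = 10011111
22 = 00010110
204 = 11001100
Binary: 00101110.10011111.00010110.11001100


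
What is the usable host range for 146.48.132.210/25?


Network: 146.48.132.128
Broadcast: 146.48.132.255
First usable = network + 1
Last usable = broadcast - 1
Range: 146.48.132.129 to 146.48.132.254


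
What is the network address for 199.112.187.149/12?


IP:   11000111.01110000.10111011.10010101
Mask: 11111111.11110000.00000000.00000000
AND operation:
Net:  11000111.01110000.00000000.00000000
Network: 199.112.0.0/12


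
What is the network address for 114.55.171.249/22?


IP:   01110010.00110111.10101011.11111001
Mask: 11111111.11111111.11111100.00000000
AND operation:
Net:  01110010.00110111.10101000.00000000
Network: 114.55.168.0/22


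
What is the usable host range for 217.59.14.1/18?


Network: 217.59.0.0
Broadcast: 217.59.63.255
First usable = network + 1
Last usable = broadcast - 1
Range: 217.59.0.1 to 217.59.63.254


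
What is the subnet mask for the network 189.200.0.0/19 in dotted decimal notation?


/19 means 19 network bits, 13 host bits
Binary: 11111111111111111110000000000000
Mask: 255.255.224.0


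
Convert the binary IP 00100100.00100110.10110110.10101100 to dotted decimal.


00100100 = 36
00100110 = 38
10110110 = 182
10101100 = 172
IP: 36.38.182.172


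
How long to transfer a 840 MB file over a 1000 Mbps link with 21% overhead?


Effective throughput = 1000 * (1 - 21/100) = 790 Mbps
File size in Mb = 840 * 8 = 6720 Mb
Time = 6720 / 790
Time = 8.5063 seconds


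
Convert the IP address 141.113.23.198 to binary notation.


141 = 10001101
113 = 01110001
23 = 00010111
198 = 11000110
Binary: 10001101.01110001.00010111.11000110


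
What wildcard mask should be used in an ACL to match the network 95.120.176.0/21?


Subnet mask: 255.255.248.0
Wildcard = 255.255.255.255 - subnet mask
255 - 255 = 0
255 - 255 = 0
255 - 248 = 7
255 - 0 = 255
Wildcard: 0.0.7.255


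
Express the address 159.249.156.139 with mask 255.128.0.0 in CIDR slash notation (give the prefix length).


Binary: 11111111.10000000.00000000.00000000
Count leading 1s
Prefix: /9


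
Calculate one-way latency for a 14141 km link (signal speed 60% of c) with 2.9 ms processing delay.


Speed = 0.6 * 3e5 km/s = 180000 km/s
Propagation delay = 14141 / 180000 = 0.0786 s = 78.5611 ms
Processing delay = 2.9 ms
Total one-way latency = 81.4611 ms


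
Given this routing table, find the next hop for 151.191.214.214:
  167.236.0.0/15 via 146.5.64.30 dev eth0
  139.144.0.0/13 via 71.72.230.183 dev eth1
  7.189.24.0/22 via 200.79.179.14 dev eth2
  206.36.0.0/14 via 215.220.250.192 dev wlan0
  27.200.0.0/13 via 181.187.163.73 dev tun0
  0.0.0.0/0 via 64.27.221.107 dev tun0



Longest prefix match for 151.191.214.214:
  /15 167.236.0.0: no
  /13 139.144.0.0: no
  /22 7.189.24.0: no
  /14 206.36.0.0: no
  /13 27.200.0.0: no
  /0 0.0.0.0: MATCH
Selected: next-hop 64.27.221.107 via tun0 (matched /0)


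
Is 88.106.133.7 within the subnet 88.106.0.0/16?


Subnet network: 88.106.0.0
Test IP AND mask: 88.106.0.0
Yes, 88.106.133.7 is in 88.106.0.0/16


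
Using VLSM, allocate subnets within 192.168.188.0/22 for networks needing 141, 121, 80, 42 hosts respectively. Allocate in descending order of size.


141 hosts -> /24 (254 usable): 192.168.188.0/24
121 hosts -> /25 (126 usable): 192.168.189.0/25
80 hosts -> /25 (126 usable): 192.168.189.128/25
42 hosts -> /26 (62 usable): 192.168.190.0/26
Allocation: 192.168.188.0/24 (141 hosts, 254 usable); 192.168.189.0/25 (121 hosts, 126 usable); 192.168.189.128/25 (80 hosts, 126 usable); 192.168.190.0/26 (42 hosts, 62 usable)


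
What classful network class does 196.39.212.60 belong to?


First octet: 196
Binary: 11000100
110xxxxx -> Class C (192-223)
Class C, default mask 255.255.255.0 (/24)


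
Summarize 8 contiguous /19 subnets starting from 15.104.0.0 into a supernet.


Original prefix: /19
Number of subnets: 8 = 2^3
New prefix = 19 - 3 = 16
Supernet: 15.104.0.0/16


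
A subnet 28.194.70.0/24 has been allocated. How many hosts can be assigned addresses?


Host bits = 32 - 24 = 8
Total addresses = 2^8 = 256
Usable = total - 2 (network and broadcast)
Usable hosts: 254


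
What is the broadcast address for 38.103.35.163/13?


Network: 38.96.0.0/13
Host bits = 19
Set all host bits to 1:
Broadcast: 38.103.255.255


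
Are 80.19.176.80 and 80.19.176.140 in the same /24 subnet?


Mask: 255.255.255.0
80.19.176.80 AND mask = 80.19.176.0
80.19.176.140 AND mask = 80.19.176.0
Yes, same subnet (80.19.176.0)


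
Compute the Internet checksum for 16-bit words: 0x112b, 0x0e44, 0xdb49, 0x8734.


Sum all words (with carry folding):
+ 0x112b = 0x112b
+ 0x0e44 = 0x1f6f
+ 0xdb49 = 0xfab8
+ 0x8734 = 0x81ed
One's complement: ~0x81ed
Checksum = 0x7e12


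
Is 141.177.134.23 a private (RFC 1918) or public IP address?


RFC 1918 private ranges:
  10.0.0.0/8 (10.0.0.0 - 10.255.255.255)
  172.16.0.0/12 (172.16.0.0 - 172.31.255.255)
  192.168.0.0/16 (192.168.0.0 - 192.168.255.255)
Public (not in any RFC 1918 range)


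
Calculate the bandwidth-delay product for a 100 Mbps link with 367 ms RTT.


BDP = bandwidth * RTT
= 100 Mbps * 367 ms
= 100 * 1e6 * 367 / 1000 bits
= 36700000 bits
= 4587500 bytes
= 4479.9805 KB
BDP = 36700000 bits (4587500 bytes)


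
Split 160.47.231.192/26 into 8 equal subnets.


New prefix = 26 + 3 = 29
Each subnet has 8 addresses
  160.47.231.192/29
  160.47.231.200/29
  160.47.231.208/29
  160.47.231.216/29
  160.47.231.224/29
  160.47.231.232/29
  160.47.231.240/29
  160.47.231.248/29
Subnets: 160.47.231.192/29, 160.47.231.200/29, 160.47.231.208/29, 160.47.231.216/29, 160.47.231.224/29, 160.47.231.232/29, 160.47.231.240/29, 160.47.231.248/29


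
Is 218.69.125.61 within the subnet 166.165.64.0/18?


Subnet network: 166.165.64.0
Test IP AND mask: 218.69.64.0
No, 218.69.125.61 is not in 166.165.64.0/18


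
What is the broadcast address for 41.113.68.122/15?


Network: 41.112.0.0/15
Host bits = 17
Set all host bits to 1:
Broadcast: 41.113.255.255


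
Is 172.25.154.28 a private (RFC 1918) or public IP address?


RFC 1918 private ranges:
  10.0.0.0/8 (10.0.0.0 - 10.255.255.255)
  172.16.0.0/12 (172.16.0.0 - 172.31.255.255)
  192.168.0.0/16 (192.168.0.0 - 192.168.255.255)
Private (in 172.16.0.0/12)


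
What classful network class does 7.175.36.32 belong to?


First octet: 7
Binary: 00000111
0xxxxxxx -> Class A (1-126)
Class A, default mask 255.0.0.0 (/8)


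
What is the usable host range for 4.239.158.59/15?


Network: 4.238.0.0
Broadcast: 4.239.255.255
First usable = network + 1
Last usable = broadcast - 1
Range: 4.238.0.1 to 4.239.255.254


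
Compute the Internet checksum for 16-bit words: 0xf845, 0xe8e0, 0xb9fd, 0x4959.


Sum all words (with carry folding):
+ 0xf845 = 0xf845
+ 0xe8e0 = 0xe126
+ 0xb9fd = 0x9b24
+ 0x4959 = 0xe47d
One's complement: ~0xe47d
Checksum = 0x1b82


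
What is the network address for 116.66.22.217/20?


IP:   01110100.01000010.00010110.11011001
Mask: 11111111.11111111.11110000.00000000
AND operation:
Net:  01110100.01000010.00010000.00000000
Network: 116.66.16.0/20


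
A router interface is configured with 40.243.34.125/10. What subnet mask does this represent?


/10 means 10 network bits, 22 host bits
Binary: 11111111110000000000000000000000
Mask: 255.192.0.0


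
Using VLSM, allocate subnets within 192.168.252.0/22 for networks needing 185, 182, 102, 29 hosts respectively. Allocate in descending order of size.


185 hosts -> /24 (254 usable): 192.168.252.0/24
182 hosts -> /24 (254 usable): 192.168.253.0/24
102 hosts -> /25 (126 usable): 192.168.254.0/25
29 hosts -> /27 (30 usable): 192.168.254.128/27
Allocation: 192.168.252.0/24 (185 hosts, 254 usable); 192.168.253.0/24 (182 hosts, 254 usable); 192.168.254.0/25 (102 hosts, 126 usable); 192.168.254.128/27 (29 hosts, 30 usable)


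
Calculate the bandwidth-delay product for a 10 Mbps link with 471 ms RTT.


BDP = bandwidth * RTT
= 10 Mbps * 471 ms
= 10 * 1e6 * 471 / 1000 bits
= 4710000 bits
= 588750 bytes
= 574.9512 KB
BDP = 4710000 bits (588750 bytes)


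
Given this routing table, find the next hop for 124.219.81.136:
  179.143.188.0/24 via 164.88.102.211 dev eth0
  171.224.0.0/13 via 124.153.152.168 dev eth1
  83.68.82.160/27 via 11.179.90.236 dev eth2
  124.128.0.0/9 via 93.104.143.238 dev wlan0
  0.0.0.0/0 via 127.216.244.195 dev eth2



Longest prefix match for 124.219.81.136:
  /24 179.143.188.0: no
  /13 171.224.0.0: no
  /27 83.68.82.160: no
  /9 124.128.0.0: MATCH
  /0 0.0.0.0: MATCH
Selected: next-hop 93.104.143.238 via wlan0 (matched /9)


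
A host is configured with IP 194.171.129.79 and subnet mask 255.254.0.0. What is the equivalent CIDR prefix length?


Binary: 11111111.11111110.00000000.00000000
Count leading 1s
Prefix: /15


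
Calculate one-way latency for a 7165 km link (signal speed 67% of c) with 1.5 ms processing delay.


Speed = 0.67 * 3e5 km/s = 201000 km/s
Propagation delay = 7165 / 201000 = 0.0356 s = 35.6468 ms
Processing delay = 1.5 ms
Total one-way latency = 37.1468 ms


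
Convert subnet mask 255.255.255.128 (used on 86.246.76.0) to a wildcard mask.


Subnet mask: 255.255.255.128
Wildcard = 255.255.255.255 - subnet mask
255 - 255 = 0
255 - 255 = 0
255 - 255 = 0
255 - 128 = 127
Wildcard: 0.0.0.127


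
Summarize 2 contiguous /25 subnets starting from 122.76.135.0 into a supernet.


Original prefix: /25
Number of subnets: 2 = 2^1
New prefix = 25 - 1 = 24
Supernet: 122.76.135.0/24


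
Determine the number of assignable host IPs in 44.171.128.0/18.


Host bits = 32 - 18 = 14
Total addresses = 2^14 = 16384
Usable = total - 2 (network and broadcast)
Usable hosts: 16382


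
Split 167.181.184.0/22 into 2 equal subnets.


New prefix = 22 + 1 = 23
Each subnet has 512 addresses
  167.181.184.0/23
  167.181.186.0/23
Subnets: 167.181.184.0/23, 167.181.186.0/23


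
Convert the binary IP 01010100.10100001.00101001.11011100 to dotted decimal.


01010100 = 84
10100001 = 161
00101001 = 41
11011100 = 220
IP: 84.161.41.220


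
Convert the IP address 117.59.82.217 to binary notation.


117 = 01110101
59 = 00111011
82 = 01010010
217 = 11011001
Binary: 01110101.00111011.01010010.11011001


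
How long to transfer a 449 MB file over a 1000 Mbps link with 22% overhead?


Effective throughput = 1000 * (1 - 22/100) = 780 Mbps
File size in Mb = 449 * 8 = 3592 Mb
Time = 3592 / 780
Time = 4.6051 seconds


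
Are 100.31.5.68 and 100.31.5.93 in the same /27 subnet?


Mask: 255.255.255.224
100.31.5.68 AND mask = 100.31.5.64
100.31.5.93 AND mask = 100.31.5.64
Yes, same subnet (100.31.5.64)


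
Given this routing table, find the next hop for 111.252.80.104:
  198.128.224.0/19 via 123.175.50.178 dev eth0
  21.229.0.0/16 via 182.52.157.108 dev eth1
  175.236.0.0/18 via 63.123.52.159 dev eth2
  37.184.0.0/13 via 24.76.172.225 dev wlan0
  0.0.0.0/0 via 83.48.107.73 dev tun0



Longest prefix match for 111.252.80.104:
  /19 198.128.224.0: no
  /16 21.229.0.0: no
  /18 175.236.0.0: no
  /13 37.184.0.0: no
  /0 0.0.0.0: MATCH
Selected: next-hop 83.48.107.73 via tun0 (matched /0)


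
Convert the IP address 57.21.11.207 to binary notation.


57 = 00111001
21 = 00010101
11 = 00001011
207 = 11001111
Binary: 00111001.00010101.00001011.11001111


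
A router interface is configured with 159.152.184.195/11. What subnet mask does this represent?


/11 means 11 network bits, 21 host bits
Binary: 11111111111000000000000000000000
Mask: 255.224.0.0


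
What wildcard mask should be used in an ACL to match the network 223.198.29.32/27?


Subnet mask: 255.255.255.224
Wildcard = 255.255.255.255 - subnet mask
255 - 255 = 0
255 - 255 = 0
255 - 255 = 0
255 - 224 = 31
Wildcard: 0.0.0.31


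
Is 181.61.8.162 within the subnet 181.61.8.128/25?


Subnet network: 181.61.8.128
Test IP AND mask: 181.61.8.128
Yes, 181.61.8.162 is in 181.61.8.128/25


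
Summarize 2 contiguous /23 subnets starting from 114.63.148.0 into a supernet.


Original prefix: /23
Number of subnets: 2 = 2^1
New prefix = 23 - 1 = 22
Supernet: 114.63.148.0/22


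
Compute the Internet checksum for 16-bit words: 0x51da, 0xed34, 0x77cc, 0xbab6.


Sum all words (with carry folding):
+ 0x51da = 0x51da
+ 0xed34 = 0x3f0f
+ 0x77cc = 0xb6db
+ 0xbab6 = 0x7192
One's complement: ~0x7192
Checksum = 0x8e6d


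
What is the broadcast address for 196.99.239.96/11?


Network: 196.96.0.0/11
Host bits = 21
Set all host bits to 1:
Broadcast: 196.127.255.255


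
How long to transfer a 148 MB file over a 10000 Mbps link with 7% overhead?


Effective throughput = 10000 * (1 - 7/100) = 9300 Mbps
File size in Mb = 148 * 8 = 1184 Mb
Time = 1184 / 9300
Time = 0.1273 seconds


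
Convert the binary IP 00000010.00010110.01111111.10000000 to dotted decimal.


00000010 = 2
00010110 = 22
01111111 = 127
10000000 = 128
IP: 2.22.127.128


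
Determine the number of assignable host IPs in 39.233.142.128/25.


Host bits = 32 - 25 = 7
Total addresses = 2^7 = 128
Usable = total - 2 (network and broadcast)
Usable hosts: 126


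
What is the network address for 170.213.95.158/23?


IP:   10101010.11010101.01011111.10011110
Mask: 11111111.11111111.11111110.00000000
AND operation:
Net:  10101010.11010101.01011110.00000000
Network: 170.213.94.0/23


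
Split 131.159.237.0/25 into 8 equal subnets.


New prefix = 25 + 3 = 28
Each subnet has 16 addresses
  131.159.237.0/28
  131.159.237.16/28
  131.159.237.32/28
  131.159.237.48/28
  131.159.237.64/28
  131.159.237.80/28
  131.159.237.96/28
  131.159.237.112/28
Subnets: 131.159.237.0/28, 131.159.237.16/28, 131.159.237.32/28, 131.159.237.48/28, 131.159.237.64/28, 131.159.237.80/28, 131.159.237.96/28, 131.159.237.112/28


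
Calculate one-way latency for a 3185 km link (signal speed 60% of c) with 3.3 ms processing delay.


Speed = 0.6 * 3e5 km/s = 180000 km/s
Propagation delay = 3185 / 180000 = 0.0177 s = 17.6944 ms
Processing delay = 3.3 ms
Total one-way latency = 20.9944 ms


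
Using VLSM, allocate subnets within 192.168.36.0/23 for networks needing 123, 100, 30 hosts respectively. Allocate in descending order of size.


123 hosts -> /25 (126 usable): 192.168.36.0/25
100 hosts -> /25 (126 usable): 192.168.36.128/25
30 hosts -> /27 (30 usable): 192.168.37.0/27
Allocation: 192.168.36.0/25 (123 hosts, 126 usable); 192.168.36.128/25 (100 hosts, 126 usable); 192.168.37.0/27 (30 hosts, 30 usable)


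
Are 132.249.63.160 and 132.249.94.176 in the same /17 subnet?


Mask: 255.255.128.0
132.249.63.160 AND mask = 132.249.0.0
132.249.94.176 AND mask = 132.249.0.0
Yes, same subnet (132.249.0.0)


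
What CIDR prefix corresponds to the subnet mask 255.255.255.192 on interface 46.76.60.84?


Binary: 11111111.11111111.11111111.11000000
Count leading 1s
Prefix: /26


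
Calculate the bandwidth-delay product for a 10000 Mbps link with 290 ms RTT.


BDP = bandwidth * RTT
= 10000 Mbps * 290 ms
= 10000 * 1e6 * 290 / 1000 bits
= 2900000000 bits
= 362500000 bytes
= 354003.9062 KB
BDP = 2900000000 bits (362500000 bytes)


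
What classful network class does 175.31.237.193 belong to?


First octet: 175
Binary: 10101111
10xxxxxx -> Class B (128-191)
Class B, default mask 255.255.0.0 (/16)


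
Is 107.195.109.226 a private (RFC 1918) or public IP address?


RFC 1918 private ranges:
  10.0.0.0/8 (10.0.0.0 - 10.255.255.255)
  172.16.0.0/12 (172.16.0.0 - 172.31.255.255)
  192.168.0.0/16 (192.168.0.0 - 192.168.255.255)
Public (not in any RFC 1918 range)


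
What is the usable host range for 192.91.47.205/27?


Network: 192.91.47.192
Broadcast: 192.91.47.223
First usable = network + 1
Last usable = broadcast - 1
Range: 192.91.47.193 to 192.91.47.222


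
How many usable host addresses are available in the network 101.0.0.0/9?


Host bits = 32 - 9 = 23
Total addresses = 2^23 = 8388608
Usable = total - 2 (network and broadcast)
Usable hosts: 8388606


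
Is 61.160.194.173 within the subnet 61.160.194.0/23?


Subnet network: 61.160.194.0
Test IP AND mask: 61.160.194.0
Yes, 61.160.194.173 is in 61.160.194.0/23


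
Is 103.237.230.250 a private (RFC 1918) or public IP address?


RFC 1918 private ranges:
  10.0.0.0/8 (10.0.0.0 - 10.255.255.255)
  172.16.0.0/12 (172.16.0.0 - 172.31.255.255)
  192.168.0.0/16 (192.168.0.0 - 192.168.255.255)
Public (not in any RFC 1918 range)


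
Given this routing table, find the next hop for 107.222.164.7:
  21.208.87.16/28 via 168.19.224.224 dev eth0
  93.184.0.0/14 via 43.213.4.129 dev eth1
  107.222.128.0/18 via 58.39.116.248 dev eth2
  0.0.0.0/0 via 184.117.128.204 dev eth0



Longest prefix match for 107.222.164.7:
  /28 21.208.87.16: no
  /14 93.184.0.0: no
  /18 107.222.128.0: MATCH
  /0 0.0.0.0: MATCH
Selected: next-hop 58.39.116.248 via eth2 (matched /18)


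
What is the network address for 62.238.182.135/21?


IP:   00111110.11101110.10110110.10000111
Mask: 11111111.11111111.11111000.00000000
AND operation:
Net:  00111110.11101110.10110000.00000000
Network: 62.238.176.0/21


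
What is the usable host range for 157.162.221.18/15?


Network: 157.162.0.0
Broadcast: 157.163.255.255
First usable = network + 1
Last usable = broadcast - 1
Range: 157.162.0.1 to 157.163.255.254


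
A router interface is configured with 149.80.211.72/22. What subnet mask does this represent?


/22 means 22 network bits, 10 host bits
Binary: 11111111111111111111110000000000
Mask: 255.255.252.0


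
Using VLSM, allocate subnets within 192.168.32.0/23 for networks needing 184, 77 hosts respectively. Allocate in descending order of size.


184 hosts -> /24 (254 usable): 192.168.32.0/24
77 hosts -> /25 (126 usable): 192.168.33.0/25
Allocation: 192.168.32.0/24 (184 hosts, 254 usable); 192.168.33.0/25 (77 hosts, 126 usable)


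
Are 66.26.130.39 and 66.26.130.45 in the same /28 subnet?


Mask: 255.255.255.240
66.26.130.39 AND mask = 66.26.130.32
66.26.130.45 AND mask = 66.26.130.32
Yes, same subnet (66.26.130.32)


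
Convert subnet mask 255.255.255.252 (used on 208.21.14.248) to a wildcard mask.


Subnet mask: 255.255.255.252
Wildcard = 255.255.255.255 - subnet mask
255 - 255 = 0
255 - 255 = 0
255 - 255 = 0
255 - 252 = 3
Wildcard: 0.0.0.3


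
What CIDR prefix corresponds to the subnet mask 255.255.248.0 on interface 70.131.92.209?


Binary: 11111111.11111111.11111000.00000000
Count leading 1s
Prefix: /21


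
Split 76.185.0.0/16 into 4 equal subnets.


New prefix = 16 + 2 = 18
Each subnet has 16384 addresses
  76.185.0.0/18
  76.185.64.0/18
  76.185.128.0/18
  76.185.192.0/18
Subnets: 76.185.0.0/18, 76.185.64.0/18, 76.185.128.0/18, 76.185.192.0/18


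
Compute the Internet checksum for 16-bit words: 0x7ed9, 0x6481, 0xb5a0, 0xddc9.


Sum all words (with carry folding):
+ 0x7ed9 = 0x7ed9
+ 0x6481 = 0xe35a
+ 0xb5a0 = 0x98fb
+ 0xddc9 = 0x76c5
One's complement: ~0x76c5
Checksum = 0x893a


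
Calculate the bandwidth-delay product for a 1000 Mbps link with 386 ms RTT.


BDP = bandwidth * RTT
= 1000 Mbps * 386 ms
= 1000 * 1e6 * 386 / 1000 bits
= 386000000 bits
= 48250000 bytes
= 47119.1406 KB
BDP = 386000000 bits (48250000 bytes)


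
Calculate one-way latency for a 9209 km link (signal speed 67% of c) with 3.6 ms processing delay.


Speed = 0.67 * 3e5 km/s = 201000 km/s
Propagation delay = 9209 / 201000 = 0.0458 s = 45.8159 ms
Processing delay = 3.6 ms
Total one-way latency = 49.4159 ms


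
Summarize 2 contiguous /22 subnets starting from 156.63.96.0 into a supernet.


Original prefix: /22
Number of subnets: 2 = 2^1
New prefix = 22 - 1 = 21
Supernet: 156.63.96.0/21


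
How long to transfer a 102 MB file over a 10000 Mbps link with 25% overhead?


Effective throughput = 10000 * (1 - 25/100) = 7500 Mbps
File size in Mb = 102 * 8 = 816 Mb
Time = 816 / 7500
Time = 0.1088 seconds


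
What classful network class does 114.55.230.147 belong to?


First octet: 114
Binary: 01110010
0xxxxxxx -> Class A (1-126)
Class A, default mask 255.0.0.0 (/8)


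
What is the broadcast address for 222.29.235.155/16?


Network: 222.29.0.0/16
Host bits = 16
Set all host bits to 1:
Broadcast: 222.29.255.255


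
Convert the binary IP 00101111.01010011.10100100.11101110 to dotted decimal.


00101111 = 47
01010011 = 83
10100100 = 164
11101110 = 238
IP: 47.83.164.238


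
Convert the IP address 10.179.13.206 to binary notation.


10 = 00001010
179 = 10110011
13 = 00001101
206 = 11001110
Binary: 00001010.10110011.00001101.11001110


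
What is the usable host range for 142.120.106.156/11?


Network: 142.96.0.0
Broadcast: 142.127.255.255
First usable = network + 1
Last usable = broadcast - 1
Range: 142.96.0.1 to 142.127.255.254


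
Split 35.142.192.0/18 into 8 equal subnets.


New prefix = 18 + 3 = 21
Each subnet has 2048 addresses
  35.142.192.0/21
  35.142.200.0/21
  35.142.208.0/21
  35.142.216.0/21
  35.142.224.0/21
  35.142.232.0/21
  35.142.240.0/21
  35.142.248.0/21
Subnets: 35.142.192.0/21, 35.142.200.0/21, 35.142.208.0/21, 35.142.216.0/21, 35.142.224.0/21, 35.142.232.0/21, 35.142.240.0/21, 35.142.248.0/21


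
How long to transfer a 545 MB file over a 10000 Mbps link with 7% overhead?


Effective throughput = 10000 * (1 - 7/100) = 9300 Mbps
File size in Mb = 545 * 8 = 4360 Mb
Time = 4360 / 9300
Time = 0.4688 seconds


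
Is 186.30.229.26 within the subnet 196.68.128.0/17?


Subnet network: 196.68.128.0
Test IP AND mask: 186.30.128.0
No, 186.30.229.26 is not in 196.68.128.0/17


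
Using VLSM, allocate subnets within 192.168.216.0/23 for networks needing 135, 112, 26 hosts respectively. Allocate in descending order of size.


135 hosts -> /24 (254 usable): 192.168.216.0/24
112 hosts -> /25 (126 usable): 192.168.217.0/25
26 hosts -> /27 (30 usable): 192.168.217.128/27
Allocation: 192.168.216.0/24 (135 hosts, 254 usable); 192.168.217.0/25 (112 hosts, 126 usable); 192.168.217.128/27 (26 hosts, 30 usable)


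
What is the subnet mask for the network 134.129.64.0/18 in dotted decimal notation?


/18 means 18 network bits, 14 host bits
Binary: 11111111111111111100000000000000
Mask: 255.255.192.0


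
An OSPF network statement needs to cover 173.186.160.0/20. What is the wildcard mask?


Subnet mask: 255.255.240.0
Wildcard = 255.255.255.255 - subnet mask
255 - 255 = 0
255 - 255 = 0
255 - 240 = 15
255 - 0 = 255
Wildcard: 0.0.15.255


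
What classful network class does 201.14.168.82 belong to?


First octet: 201
Binary: 11001001
110xxxxx -> Class C (192-223)
Class C, default mask 255.255.255.0 (/24)


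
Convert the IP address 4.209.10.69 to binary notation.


4 = 00000100
209 = 11010001
10 = 00001010
69 = 01000101
Binary: 00000100.11010001.00001010.01000101


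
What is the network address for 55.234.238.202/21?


IP:   00110111.11101010.11101110.11001010
Mask: 11111111.11111111.11111000.00000000
AND operation:
Net:  00110111.11101010.11101000.00000000
Network: 55.234.232.0/21


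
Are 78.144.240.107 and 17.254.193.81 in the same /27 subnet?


Mask: 255.255.255.224
78.144.240.107 AND mask = 78.144.240.96
17.254.193.81 AND mask = 17.254.193.64
No, different subnets (78.144.240.96 vs 17.254.193.64)


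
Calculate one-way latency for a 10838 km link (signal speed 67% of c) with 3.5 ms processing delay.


Speed = 0.67 * 3e5 km/s = 201000 km/s
Propagation delay = 10838 / 201000 = 0.0539 s = 53.9204 ms
Processing delay = 3.5 ms
Total one-way latency = 57.4204 ms


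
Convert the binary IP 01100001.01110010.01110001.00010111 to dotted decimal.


01100001 = 97
01110010 = 114
01110001 = 113
00010111 = 23
IP: 97.114.113.23


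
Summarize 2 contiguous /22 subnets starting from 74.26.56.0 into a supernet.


Original prefix: /22
Number of subnets: 2 = 2^1
New prefix = 22 - 1 = 21
Supernet: 74.26.56.0/21


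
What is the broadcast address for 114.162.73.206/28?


Network: 114.162.73.192/28
Host bits = 4
Set all host bits to 1:
Broadcast: 114.162.73.207


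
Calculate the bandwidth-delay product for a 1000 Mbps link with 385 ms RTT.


BDP = bandwidth * RTT
= 1000 Mbps * 385 ms
= 1000 * 1e6 * 385 / 1000 bits
= 385000000 bits
= 48125000 bytes
= 46997.0703 KB
BDP = 385000000 bits (48125000 bytes)


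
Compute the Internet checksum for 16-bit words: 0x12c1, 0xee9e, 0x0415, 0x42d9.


Sum all words (with carry folding):
+ 0x12c1 = 0x12c1
+ 0xee9e = 0x0160
+ 0x0415 = 0x0575
+ 0x42d9 = 0x484e
One's complement: ~0x484e
Checksum = 0xb7b1


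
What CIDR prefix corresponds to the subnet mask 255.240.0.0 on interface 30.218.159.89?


Binary: 11111111.11110000.00000000.00000000
Count leading 1s
Prefix: /12


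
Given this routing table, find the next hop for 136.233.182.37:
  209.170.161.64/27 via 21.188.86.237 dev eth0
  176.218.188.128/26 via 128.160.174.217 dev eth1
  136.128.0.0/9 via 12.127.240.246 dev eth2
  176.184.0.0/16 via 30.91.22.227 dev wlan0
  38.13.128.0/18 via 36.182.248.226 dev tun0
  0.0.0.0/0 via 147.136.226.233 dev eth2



Longest prefix match for 136.233.182.37:
  /27 209.170.161.64: no
  /26 176.218.188.128: no
  /9 136.128.0.0: MATCH
  /16 176.184.0.0: no
  /18 38.13.128.0: no
  /0 0.0.0.0: MATCH
Selected: next-hop 12.127.240.246 via eth2 (matched /9)


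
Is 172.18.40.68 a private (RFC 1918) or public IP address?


RFC 1918 private ranges:
  10.0.0.0/8 (10.0.0.0 - 10.255.255.255)
  172.16.0.0/12 (172.16.0.0 - 172.31.255.255)
  192.168.0.0/16 (192.168.0.0 - 192.168.255.255)
Private (in 172.16.0.0/12)


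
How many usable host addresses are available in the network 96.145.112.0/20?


Host bits = 32 - 20 = 12
Total addresses = 2^12 = 4096
Usable = total - 2 (network and broadcast)
Usable hosts: 4094


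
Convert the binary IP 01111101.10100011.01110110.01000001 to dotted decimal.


01111101 = 125
10100011 = 163
01110110 = 118
01000001 = 65
IP: 125.163.118.65


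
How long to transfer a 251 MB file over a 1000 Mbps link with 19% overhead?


Effective throughput = 1000 * (1 - 19/100) = 810 Mbps
File size in Mb = 251 * 8 = 2008 Mb
Time = 2008 / 810
Time = 2.479 seconds


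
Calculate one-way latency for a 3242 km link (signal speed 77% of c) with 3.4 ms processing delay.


Speed = 0.77 * 3e5 km/s = 231000 km/s
Propagation delay = 3242 / 231000 = 0.014 s = 14.0346 ms
Processing delay = 3.4 ms
Total one-way latency = 17.4346 ms


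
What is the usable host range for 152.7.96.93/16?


Network: 152.7.0.0
Broadcast: 152.7.255.255
First usable = network + 1
Last usable = broadcast - 1
Range: 152.7.0.1 to 152.7.255.254


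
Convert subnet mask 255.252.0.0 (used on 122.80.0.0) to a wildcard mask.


Subnet mask: 255.252.0.0
Wildcard = 255.255.255.255 - subnet mask
255 - 255 = 0
255 - 252 = 3
255 - 0 = 255
255 - 0 = 255
Wildcard: 0.3.255.255


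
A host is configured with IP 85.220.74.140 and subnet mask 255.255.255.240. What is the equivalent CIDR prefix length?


Binary: 11111111.11111111.11111111.11110000
Count leading 1s
Prefix: /28


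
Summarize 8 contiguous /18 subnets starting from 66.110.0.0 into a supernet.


Original prefix: /18
Number of subnets: 8 = 2^3
New prefix = 18 - 3 = 15
Supernet: 66.110.0.0/15


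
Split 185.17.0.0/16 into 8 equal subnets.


New prefix = 16 + 3 = 19
Each subnet has 8192 addresses
  185.17.0.0/19
  185.17.32.0/19
  185.17.64.0/19
  185.17.96.0/19
  185.17.128.0/19
  185.17.160.0/19
  185.17.192.0/19
  185.17.224.0/19
Subnets: 185.17.0.0/19, 185.17.32.0/19, 185.17.64.0/19, 185.17.96.0/19, 185.17.128.0/19, 185.17.160.0/19, 185.17.192.0/19, 185.17.224.0/19


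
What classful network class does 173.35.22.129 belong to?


First octet: 173
Binary: 10101101
10xxxxxx -> Class B (128-191)
Class B, default mask 255.255.0.0 (/16)


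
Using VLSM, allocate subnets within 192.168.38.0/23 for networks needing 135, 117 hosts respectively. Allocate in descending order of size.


135 hosts -> /24 (254 usable): 192.168.38.0/24
117 hosts -> /25 (126 usable): 192.168.39.0/25
Allocation: 192.168.38.0/24 (135 hosts, 254 usable); 192.168.39.0/25 (117 hosts, 126 usable)


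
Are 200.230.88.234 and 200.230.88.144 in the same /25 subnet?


Mask: 255.255.255.128
200.230.88.234 AND mask = 200.230.88.128
200.230.88.144 AND mask = 200.230.88.128
Yes, same subnet (200.230.88.128)


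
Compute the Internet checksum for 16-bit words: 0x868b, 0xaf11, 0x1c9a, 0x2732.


Sum all words (with carry folding):
+ 0x868b = 0x868b
+ 0xaf11 = 0x359d
+ 0x1c9a = 0x5237
+ 0x2732 = 0x7969
One's complement: ~0x7969
Checksum = 0x8696


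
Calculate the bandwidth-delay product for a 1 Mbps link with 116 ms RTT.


BDP = bandwidth * RTT
= 1 Mbps * 116 ms
= 1 * 1e6 * 116 / 1000 bits
= 116000 bits
= 14500 bytes
= 14.1602 KB
BDP = 116000 bits (14500 bytes)


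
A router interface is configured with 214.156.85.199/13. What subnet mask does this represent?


/13 means 13 network bits, 19 host bits
Binary: 11111111111110000000000000000000
Mask: 255.248.0.0


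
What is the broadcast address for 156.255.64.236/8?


Network: 156.0.0.0/8
Host bits = 24
Set all host bits to 1:
Broadcast: 156.255.255.255


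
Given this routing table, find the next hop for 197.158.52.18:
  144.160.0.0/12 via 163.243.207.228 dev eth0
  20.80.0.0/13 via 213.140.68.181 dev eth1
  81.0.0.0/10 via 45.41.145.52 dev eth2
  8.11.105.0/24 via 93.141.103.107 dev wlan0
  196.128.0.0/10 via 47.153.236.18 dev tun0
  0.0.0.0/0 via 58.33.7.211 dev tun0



Longest prefix match for 197.158.52.18:
  /12 144.160.0.0: no
  /13 20.80.0.0: no
  /10 81.0.0.0: no
  /24 8.11.105.0: no
  /10 196.128.0.0: no
  /0 0.0.0.0: MATCH
Selected: next-hop 58.33.7.211 via tun0 (matched /0)


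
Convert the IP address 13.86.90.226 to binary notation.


13 = 00001101
86 = 01010110
90 = 01011010
226 = 11100010
Binary: 00001101.01010110.01011010.11100010


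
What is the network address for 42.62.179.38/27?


IP:   00101010.00111110.10110011.00100110
Mask: 11111111.11111111.11111111.11100000
AND operation:
Net:  00101010.00111110.10110011.00100000
Network: 42.62.179.32/27


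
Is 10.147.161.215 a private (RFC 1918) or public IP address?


RFC 1918 private ranges:
  10.0.0.0/8 (10.0.0.0 - 10.255.255.255)
  172.16.0.0/12 (172.16.0.0 - 172.31.255.255)
  192.168.0.0/16 (192.168.0.0 - 192.168.255.255)
Private (in 10.0.0.0/8)


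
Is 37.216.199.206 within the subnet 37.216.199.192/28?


Subnet network: 37.216.199.192
Test IP AND mask: 37.216.199.192
Yes, 37.216.199.206 is in 37.216.199.192/28


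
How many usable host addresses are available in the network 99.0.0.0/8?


Host bits = 32 - 8 = 24
Total addresses = 2^24 = 16777216
Usable = total - 2 (network and broadcast)
Usable hosts: 16777214


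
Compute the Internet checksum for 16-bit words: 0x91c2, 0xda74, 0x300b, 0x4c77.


Sum all words (with carry folding):
+ 0x91c2 = 0x91c2
+ 0xda74 = 0x6c37
+ 0x300b = 0x9c42
+ 0x4c77 = 0xe8b9
One's complement: ~0xe8b9
Checksum = 0x1746


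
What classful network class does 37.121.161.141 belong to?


First octet: 37
Binary: 00100101
0xxxxxxx -> Class A (1-126)
Class A, default mask 255.0.0.0 (/8)


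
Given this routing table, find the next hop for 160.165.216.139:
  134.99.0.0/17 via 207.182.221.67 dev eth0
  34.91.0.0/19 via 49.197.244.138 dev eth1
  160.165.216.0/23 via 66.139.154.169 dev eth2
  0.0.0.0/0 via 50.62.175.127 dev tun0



Longest prefix match for 160.165.216.139:
  /17 134.99.0.0: no
  /19 34.91.0.0: no
  /23 160.165.216.0: MATCH
  /0 0.0.0.0: MATCH
Selected: next-hop 66.139.154.169 via eth2 (matched /23)


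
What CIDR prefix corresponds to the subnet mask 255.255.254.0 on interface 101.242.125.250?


Binary: 11111111.11111111.11111110.00000000
Count leading 1s
Prefix: /23


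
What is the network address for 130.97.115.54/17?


IP:   10000010.01100001.01110011.00110110
Mask: 11111111.11111111.10000000.00000000
AND operation:
Net:  10000010.01100001.00000000.00000000
Network: 130.97.0.0/17


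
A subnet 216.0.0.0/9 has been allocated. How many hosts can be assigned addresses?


Host bits = 32 - 9 = 23
Total addresses = 2^23 = 8388608
Usable = total - 2 (network and broadcast)
Usable hosts: 8388606


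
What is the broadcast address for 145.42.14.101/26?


Network: 145.42.14.64/26
Host bits = 6
Set all host bits to 1:
Broadcast: 145.42.14.127


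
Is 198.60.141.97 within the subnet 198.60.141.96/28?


Subnet network: 198.60.141.96
Test IP AND mask: 198.60.141.96
Yes, 198.60.141.97 is in 198.60.141.96/28


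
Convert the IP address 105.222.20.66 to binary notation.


105 = 01101001
222 = 11011110
20 = 00010100
66 = 01000010
Binary: 01101001.11011110.00010100.01000010


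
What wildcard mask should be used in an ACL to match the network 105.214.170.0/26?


Subnet mask: 255.255.255.192
Wildcard = 255.255.255.255 - subnet mask
255 - 255 = 0
255 - 255 = 0
255 - 255 = 0
255 - 192 = 63
Wildcard: 0.0.0.63


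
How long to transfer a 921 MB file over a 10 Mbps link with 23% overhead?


Effective throughput = 10 * (1 - 23/100) = 7.7 Mbps
File size in Mb = 921 * 8 = 7368 Mb
Time = 7368 / 7.7
Time = 956.8831 seconds


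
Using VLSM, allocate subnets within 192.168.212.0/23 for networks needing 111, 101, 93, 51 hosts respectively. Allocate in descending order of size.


111 hosts -> /25 (126 usable): 192.168.212.0/25
101 hosts -> /25 (126 usable): 192.168.212.128/25
93 hosts -> /25 (126 usable): 192.168.213.0/25
51 hosts -> /26 (62 usable): 192.168.213.128/26
Allocation: 192.168.212.0/25 (111 hosts, 126 usable); 192.168.212.128/25 (101 hosts, 126 usable); 192.168.213.0/25 (93 hosts, 126 usable); 192.168.213.128/26 (51 hosts, 62 usable)


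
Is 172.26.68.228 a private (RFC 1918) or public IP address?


RFC 1918 private ranges:
  10.0.0.0/8 (10.0.0.0 - 10.255.255.255)
  172.16.0.0/12 (172.16.0.0 - 172.31.255.255)
  192.168.0.0/16 (192.168.0.0 - 192.168.255.255)
Private (in 172.16.0.0/12)


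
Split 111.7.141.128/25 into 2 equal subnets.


New prefix = 25 + 1 = 26
Each subnet has 64 addresses
  111.7.141.128/26
  111.7.141.192/26
Subnets: 111.7.141.128/26, 111.7.141.192/26


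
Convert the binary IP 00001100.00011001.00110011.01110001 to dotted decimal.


00001100 = 12
00011001 = 25
00110011 = 51
01110001 = 113
IP: 12.25.51.113


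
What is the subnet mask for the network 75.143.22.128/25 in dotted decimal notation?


/25 means 25 network bits, 7 host bits
Binary: 11111111111111111111111110000000
Mask: 255.255.255.128


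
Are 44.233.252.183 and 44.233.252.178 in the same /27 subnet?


Mask: 255.255.255.224
44.233.252.183 AND mask = 44.233.252.160
44.233.252.178 AND mask = 44.233.252.160
Yes, same subnet (44.233.252.160)


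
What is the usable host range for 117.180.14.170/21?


Network: 117.180.8.0
Broadcast: 117.180.15.255
First usable = network + 1
Last usable = broadcast - 1
Range: 117.180.8.1 to 117.180.15.254


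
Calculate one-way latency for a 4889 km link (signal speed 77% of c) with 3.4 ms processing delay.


Speed = 0.77 * 3e5 km/s = 231000 km/s
Propagation delay = 4889 / 231000 = 0.0212 s = 21.1645 ms
Processing delay = 3.4 ms
Total one-way latency = 24.5645 ms


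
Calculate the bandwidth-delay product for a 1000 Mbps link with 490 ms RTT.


BDP = bandwidth * RTT
= 1000 Mbps * 490 ms
= 1000 * 1e6 * 490 / 1000 bits
= 490000000 bits
= 61250000 bytes
= 59814.4531 KB
BDP = 490000000 bits (61250000 bytes)


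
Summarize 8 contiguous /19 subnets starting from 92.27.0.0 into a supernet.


Original prefix: /19
Number of subnets: 8 = 2^3
New prefix = 19 - 3 = 16
Supernet: 92.27.0.0/16
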